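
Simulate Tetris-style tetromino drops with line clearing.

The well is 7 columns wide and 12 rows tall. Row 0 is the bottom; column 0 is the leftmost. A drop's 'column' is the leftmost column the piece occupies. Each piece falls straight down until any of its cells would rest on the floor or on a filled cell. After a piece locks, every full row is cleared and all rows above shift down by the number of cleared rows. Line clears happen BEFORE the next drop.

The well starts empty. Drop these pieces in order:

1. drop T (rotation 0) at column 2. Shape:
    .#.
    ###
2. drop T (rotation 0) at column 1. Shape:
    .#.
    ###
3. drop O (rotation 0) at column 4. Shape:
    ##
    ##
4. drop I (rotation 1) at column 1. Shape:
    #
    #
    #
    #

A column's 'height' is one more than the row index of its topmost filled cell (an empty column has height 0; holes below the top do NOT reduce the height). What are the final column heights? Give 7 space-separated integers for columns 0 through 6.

Drop 1: T rot0 at col 2 lands with bottom-row=0; cleared 0 line(s) (total 0); column heights now [0 0 1 2 1 0 0], max=2
Drop 2: T rot0 at col 1 lands with bottom-row=2; cleared 0 line(s) (total 0); column heights now [0 3 4 3 1 0 0], max=4
Drop 3: O rot0 at col 4 lands with bottom-row=1; cleared 0 line(s) (total 0); column heights now [0 3 4 3 3 3 0], max=4
Drop 4: I rot1 at col 1 lands with bottom-row=3; cleared 0 line(s) (total 0); column heights now [0 7 4 3 3 3 0], max=7

Answer: 0 7 4 3 3 3 0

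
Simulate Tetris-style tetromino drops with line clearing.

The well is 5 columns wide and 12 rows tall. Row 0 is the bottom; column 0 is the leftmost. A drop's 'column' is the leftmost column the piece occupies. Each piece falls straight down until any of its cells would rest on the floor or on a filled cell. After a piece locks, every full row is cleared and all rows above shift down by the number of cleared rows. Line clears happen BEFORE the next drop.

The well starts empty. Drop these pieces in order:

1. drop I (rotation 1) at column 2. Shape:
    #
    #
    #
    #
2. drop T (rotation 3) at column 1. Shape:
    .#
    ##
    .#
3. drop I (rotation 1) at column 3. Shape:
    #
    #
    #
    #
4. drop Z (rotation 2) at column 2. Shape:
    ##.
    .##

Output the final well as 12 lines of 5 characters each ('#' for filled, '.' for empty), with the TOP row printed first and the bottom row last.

Drop 1: I rot1 at col 2 lands with bottom-row=0; cleared 0 line(s) (total 0); column heights now [0 0 4 0 0], max=4
Drop 2: T rot3 at col 1 lands with bottom-row=4; cleared 0 line(s) (total 0); column heights now [0 6 7 0 0], max=7
Drop 3: I rot1 at col 3 lands with bottom-row=0; cleared 0 line(s) (total 0); column heights now [0 6 7 4 0], max=7
Drop 4: Z rot2 at col 2 lands with bottom-row=6; cleared 0 line(s) (total 0); column heights now [0 6 8 8 7], max=8

Answer: .....
.....
.....
.....
..##.
..###
.##..
..#..
..##.
..##.
..##.
..##.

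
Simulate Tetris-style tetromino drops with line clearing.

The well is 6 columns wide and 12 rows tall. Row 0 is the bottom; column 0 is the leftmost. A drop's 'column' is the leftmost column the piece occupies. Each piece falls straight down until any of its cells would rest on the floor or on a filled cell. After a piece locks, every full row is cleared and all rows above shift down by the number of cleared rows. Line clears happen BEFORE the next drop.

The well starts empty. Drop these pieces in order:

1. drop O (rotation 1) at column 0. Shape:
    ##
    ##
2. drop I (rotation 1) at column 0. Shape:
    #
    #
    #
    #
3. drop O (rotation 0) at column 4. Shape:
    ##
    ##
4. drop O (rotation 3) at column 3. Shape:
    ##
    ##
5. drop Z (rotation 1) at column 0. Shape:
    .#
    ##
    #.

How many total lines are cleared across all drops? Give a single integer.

Drop 1: O rot1 at col 0 lands with bottom-row=0; cleared 0 line(s) (total 0); column heights now [2 2 0 0 0 0], max=2
Drop 2: I rot1 at col 0 lands with bottom-row=2; cleared 0 line(s) (total 0); column heights now [6 2 0 0 0 0], max=6
Drop 3: O rot0 at col 4 lands with bottom-row=0; cleared 0 line(s) (total 0); column heights now [6 2 0 0 2 2], max=6
Drop 4: O rot3 at col 3 lands with bottom-row=2; cleared 0 line(s) (total 0); column heights now [6 2 0 4 4 2], max=6
Drop 5: Z rot1 at col 0 lands with bottom-row=6; cleared 0 line(s) (total 0); column heights now [8 9 0 4 4 2], max=9

Answer: 0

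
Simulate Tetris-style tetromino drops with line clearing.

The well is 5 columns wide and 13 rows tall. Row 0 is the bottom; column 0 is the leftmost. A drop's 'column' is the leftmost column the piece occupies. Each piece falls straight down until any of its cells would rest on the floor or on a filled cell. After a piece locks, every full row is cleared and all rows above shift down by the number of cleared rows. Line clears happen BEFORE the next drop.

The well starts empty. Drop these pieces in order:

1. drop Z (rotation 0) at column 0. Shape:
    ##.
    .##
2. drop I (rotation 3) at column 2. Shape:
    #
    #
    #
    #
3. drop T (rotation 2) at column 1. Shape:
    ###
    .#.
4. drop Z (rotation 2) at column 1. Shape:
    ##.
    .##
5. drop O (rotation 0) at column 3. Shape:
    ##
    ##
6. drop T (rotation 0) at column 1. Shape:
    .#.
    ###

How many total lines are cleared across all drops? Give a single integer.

Answer: 0

Derivation:
Drop 1: Z rot0 at col 0 lands with bottom-row=0; cleared 0 line(s) (total 0); column heights now [2 2 1 0 0], max=2
Drop 2: I rot3 at col 2 lands with bottom-row=1; cleared 0 line(s) (total 0); column heights now [2 2 5 0 0], max=5
Drop 3: T rot2 at col 1 lands with bottom-row=5; cleared 0 line(s) (total 0); column heights now [2 7 7 7 0], max=7
Drop 4: Z rot2 at col 1 lands with bottom-row=7; cleared 0 line(s) (total 0); column heights now [2 9 9 8 0], max=9
Drop 5: O rot0 at col 3 lands with bottom-row=8; cleared 0 line(s) (total 0); column heights now [2 9 9 10 10], max=10
Drop 6: T rot0 at col 1 lands with bottom-row=10; cleared 0 line(s) (total 0); column heights now [2 11 12 11 10], max=12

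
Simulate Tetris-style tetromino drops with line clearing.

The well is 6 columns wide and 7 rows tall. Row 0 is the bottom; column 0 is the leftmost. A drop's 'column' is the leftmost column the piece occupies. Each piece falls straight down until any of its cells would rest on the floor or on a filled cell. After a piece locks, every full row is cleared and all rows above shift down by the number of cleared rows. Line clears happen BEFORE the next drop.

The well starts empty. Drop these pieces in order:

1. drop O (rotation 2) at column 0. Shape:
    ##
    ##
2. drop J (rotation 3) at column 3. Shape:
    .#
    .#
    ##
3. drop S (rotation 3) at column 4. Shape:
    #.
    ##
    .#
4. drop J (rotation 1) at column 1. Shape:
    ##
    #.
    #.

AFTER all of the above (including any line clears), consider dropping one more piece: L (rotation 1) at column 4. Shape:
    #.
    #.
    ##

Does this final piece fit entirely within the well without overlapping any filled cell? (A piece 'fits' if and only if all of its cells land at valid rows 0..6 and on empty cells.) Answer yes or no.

Drop 1: O rot2 at col 0 lands with bottom-row=0; cleared 0 line(s) (total 0); column heights now [2 2 0 0 0 0], max=2
Drop 2: J rot3 at col 3 lands with bottom-row=0; cleared 0 line(s) (total 0); column heights now [2 2 0 1 3 0], max=3
Drop 3: S rot3 at col 4 lands with bottom-row=2; cleared 0 line(s) (total 0); column heights now [2 2 0 1 5 4], max=5
Drop 4: J rot1 at col 1 lands with bottom-row=2; cleared 0 line(s) (total 0); column heights now [2 5 5 1 5 4], max=5
Test piece L rot1 at col 4 (width 2): heights before test = [2 5 5 1 5 4]; fits = False

Answer: no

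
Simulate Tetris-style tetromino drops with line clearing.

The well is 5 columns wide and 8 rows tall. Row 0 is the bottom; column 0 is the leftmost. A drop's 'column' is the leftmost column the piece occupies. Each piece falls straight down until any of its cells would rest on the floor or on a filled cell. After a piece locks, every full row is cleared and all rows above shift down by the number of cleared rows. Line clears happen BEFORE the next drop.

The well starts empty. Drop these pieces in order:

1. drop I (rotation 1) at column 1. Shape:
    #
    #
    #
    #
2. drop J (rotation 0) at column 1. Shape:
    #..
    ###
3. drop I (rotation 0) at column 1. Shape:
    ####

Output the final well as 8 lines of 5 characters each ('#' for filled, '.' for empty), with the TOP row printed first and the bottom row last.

Answer: .....
.####
.#...
.###.
.#...
.#...
.#...
.#...

Derivation:
Drop 1: I rot1 at col 1 lands with bottom-row=0; cleared 0 line(s) (total 0); column heights now [0 4 0 0 0], max=4
Drop 2: J rot0 at col 1 lands with bottom-row=4; cleared 0 line(s) (total 0); column heights now [0 6 5 5 0], max=6
Drop 3: I rot0 at col 1 lands with bottom-row=6; cleared 0 line(s) (total 0); column heights now [0 7 7 7 7], max=7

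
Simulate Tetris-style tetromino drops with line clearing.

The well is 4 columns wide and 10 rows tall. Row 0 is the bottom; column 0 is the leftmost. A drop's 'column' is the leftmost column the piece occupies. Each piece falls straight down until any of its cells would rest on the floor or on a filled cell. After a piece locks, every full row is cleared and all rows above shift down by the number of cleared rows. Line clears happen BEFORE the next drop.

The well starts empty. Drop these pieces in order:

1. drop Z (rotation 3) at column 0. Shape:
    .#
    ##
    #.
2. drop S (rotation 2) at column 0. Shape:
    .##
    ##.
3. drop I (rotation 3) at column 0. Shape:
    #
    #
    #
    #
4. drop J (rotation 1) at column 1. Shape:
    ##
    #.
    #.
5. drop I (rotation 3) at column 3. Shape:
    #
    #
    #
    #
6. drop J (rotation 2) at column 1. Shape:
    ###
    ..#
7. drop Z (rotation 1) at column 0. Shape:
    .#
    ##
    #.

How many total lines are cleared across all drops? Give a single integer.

Answer: 2

Derivation:
Drop 1: Z rot3 at col 0 lands with bottom-row=0; cleared 0 line(s) (total 0); column heights now [2 3 0 0], max=3
Drop 2: S rot2 at col 0 lands with bottom-row=3; cleared 0 line(s) (total 0); column heights now [4 5 5 0], max=5
Drop 3: I rot3 at col 0 lands with bottom-row=4; cleared 0 line(s) (total 0); column heights now [8 5 5 0], max=8
Drop 4: J rot1 at col 1 lands with bottom-row=5; cleared 0 line(s) (total 0); column heights now [8 8 8 0], max=8
Drop 5: I rot3 at col 3 lands with bottom-row=0; cleared 0 line(s) (total 0); column heights now [8 8 8 4], max=8
Drop 6: J rot2 at col 1 lands with bottom-row=7; cleared 1 line(s) (total 1); column heights now [7 8 8 8], max=8
Drop 7: Z rot1 at col 0 lands with bottom-row=7; cleared 1 line(s) (total 2); column heights now [8 9 5 4], max=9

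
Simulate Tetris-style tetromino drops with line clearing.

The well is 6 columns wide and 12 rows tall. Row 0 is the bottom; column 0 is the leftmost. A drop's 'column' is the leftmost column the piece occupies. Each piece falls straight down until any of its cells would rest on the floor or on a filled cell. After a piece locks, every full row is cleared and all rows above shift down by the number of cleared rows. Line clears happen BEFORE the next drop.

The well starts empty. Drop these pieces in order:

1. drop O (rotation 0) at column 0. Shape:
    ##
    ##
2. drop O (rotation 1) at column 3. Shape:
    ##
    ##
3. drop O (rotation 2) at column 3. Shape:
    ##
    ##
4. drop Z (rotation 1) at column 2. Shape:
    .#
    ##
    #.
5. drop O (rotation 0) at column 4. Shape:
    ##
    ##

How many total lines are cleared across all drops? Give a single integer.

Drop 1: O rot0 at col 0 lands with bottom-row=0; cleared 0 line(s) (total 0); column heights now [2 2 0 0 0 0], max=2
Drop 2: O rot1 at col 3 lands with bottom-row=0; cleared 0 line(s) (total 0); column heights now [2 2 0 2 2 0], max=2
Drop 3: O rot2 at col 3 lands with bottom-row=2; cleared 0 line(s) (total 0); column heights now [2 2 0 4 4 0], max=4
Drop 4: Z rot1 at col 2 lands with bottom-row=3; cleared 0 line(s) (total 0); column heights now [2 2 5 6 4 0], max=6
Drop 5: O rot0 at col 4 lands with bottom-row=4; cleared 0 line(s) (total 0); column heights now [2 2 5 6 6 6], max=6

Answer: 0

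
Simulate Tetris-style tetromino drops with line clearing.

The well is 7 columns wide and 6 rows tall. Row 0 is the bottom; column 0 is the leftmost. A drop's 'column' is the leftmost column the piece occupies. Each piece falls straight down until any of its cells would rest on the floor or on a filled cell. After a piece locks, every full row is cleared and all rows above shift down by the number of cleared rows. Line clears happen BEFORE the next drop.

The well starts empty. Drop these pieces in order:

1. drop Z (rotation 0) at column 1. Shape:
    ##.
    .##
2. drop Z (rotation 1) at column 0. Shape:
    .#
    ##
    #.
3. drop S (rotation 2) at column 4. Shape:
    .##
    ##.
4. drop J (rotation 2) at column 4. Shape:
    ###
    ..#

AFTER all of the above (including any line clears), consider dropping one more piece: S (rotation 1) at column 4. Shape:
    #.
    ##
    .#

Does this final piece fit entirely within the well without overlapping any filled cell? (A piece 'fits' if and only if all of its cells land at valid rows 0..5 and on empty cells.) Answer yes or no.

Drop 1: Z rot0 at col 1 lands with bottom-row=0; cleared 0 line(s) (total 0); column heights now [0 2 2 1 0 0 0], max=2
Drop 2: Z rot1 at col 0 lands with bottom-row=1; cleared 0 line(s) (total 0); column heights now [3 4 2 1 0 0 0], max=4
Drop 3: S rot2 at col 4 lands with bottom-row=0; cleared 0 line(s) (total 0); column heights now [3 4 2 1 1 2 2], max=4
Drop 4: J rot2 at col 4 lands with bottom-row=2; cleared 0 line(s) (total 0); column heights now [3 4 2 1 4 4 4], max=4
Test piece S rot1 at col 4 (width 2): heights before test = [3 4 2 1 4 4 4]; fits = False

Answer: no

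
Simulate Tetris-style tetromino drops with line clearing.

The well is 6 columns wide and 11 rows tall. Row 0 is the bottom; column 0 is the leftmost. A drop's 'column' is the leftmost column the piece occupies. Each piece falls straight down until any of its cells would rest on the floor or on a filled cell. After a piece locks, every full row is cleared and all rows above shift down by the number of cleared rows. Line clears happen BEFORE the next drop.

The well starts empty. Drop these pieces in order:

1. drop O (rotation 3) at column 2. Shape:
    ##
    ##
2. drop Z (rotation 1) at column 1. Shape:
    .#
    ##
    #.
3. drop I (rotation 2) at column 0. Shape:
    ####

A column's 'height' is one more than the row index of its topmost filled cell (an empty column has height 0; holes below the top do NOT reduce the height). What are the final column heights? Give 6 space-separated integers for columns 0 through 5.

Answer: 5 5 5 5 0 0

Derivation:
Drop 1: O rot3 at col 2 lands with bottom-row=0; cleared 0 line(s) (total 0); column heights now [0 0 2 2 0 0], max=2
Drop 2: Z rot1 at col 1 lands with bottom-row=1; cleared 0 line(s) (total 0); column heights now [0 3 4 2 0 0], max=4
Drop 3: I rot2 at col 0 lands with bottom-row=4; cleared 0 line(s) (total 0); column heights now [5 5 5 5 0 0], max=5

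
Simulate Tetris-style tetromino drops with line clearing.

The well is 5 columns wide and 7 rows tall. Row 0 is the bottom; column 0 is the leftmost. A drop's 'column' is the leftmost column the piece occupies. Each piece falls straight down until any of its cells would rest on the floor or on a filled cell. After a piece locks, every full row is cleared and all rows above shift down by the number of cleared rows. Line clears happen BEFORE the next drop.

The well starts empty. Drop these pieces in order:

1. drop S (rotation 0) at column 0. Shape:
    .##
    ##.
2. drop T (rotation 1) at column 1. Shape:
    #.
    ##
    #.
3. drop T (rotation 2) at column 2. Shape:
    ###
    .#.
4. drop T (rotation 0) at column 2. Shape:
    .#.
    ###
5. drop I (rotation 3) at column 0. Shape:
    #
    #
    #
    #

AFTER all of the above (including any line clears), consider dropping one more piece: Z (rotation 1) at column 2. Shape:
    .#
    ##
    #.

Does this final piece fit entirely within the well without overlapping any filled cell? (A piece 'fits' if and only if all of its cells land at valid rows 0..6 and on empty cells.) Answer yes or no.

Drop 1: S rot0 at col 0 lands with bottom-row=0; cleared 0 line(s) (total 0); column heights now [1 2 2 0 0], max=2
Drop 2: T rot1 at col 1 lands with bottom-row=2; cleared 0 line(s) (total 0); column heights now [1 5 4 0 0], max=5
Drop 3: T rot2 at col 2 lands with bottom-row=3; cleared 0 line(s) (total 0); column heights now [1 5 5 5 5], max=5
Drop 4: T rot0 at col 2 lands with bottom-row=5; cleared 0 line(s) (total 0); column heights now [1 5 6 7 6], max=7
Drop 5: I rot3 at col 0 lands with bottom-row=1; cleared 1 line(s) (total 1); column heights now [4 4 5 6 5], max=6
Test piece Z rot1 at col 2 (width 2): heights before test = [4 4 5 6 5]; fits = False

Answer: no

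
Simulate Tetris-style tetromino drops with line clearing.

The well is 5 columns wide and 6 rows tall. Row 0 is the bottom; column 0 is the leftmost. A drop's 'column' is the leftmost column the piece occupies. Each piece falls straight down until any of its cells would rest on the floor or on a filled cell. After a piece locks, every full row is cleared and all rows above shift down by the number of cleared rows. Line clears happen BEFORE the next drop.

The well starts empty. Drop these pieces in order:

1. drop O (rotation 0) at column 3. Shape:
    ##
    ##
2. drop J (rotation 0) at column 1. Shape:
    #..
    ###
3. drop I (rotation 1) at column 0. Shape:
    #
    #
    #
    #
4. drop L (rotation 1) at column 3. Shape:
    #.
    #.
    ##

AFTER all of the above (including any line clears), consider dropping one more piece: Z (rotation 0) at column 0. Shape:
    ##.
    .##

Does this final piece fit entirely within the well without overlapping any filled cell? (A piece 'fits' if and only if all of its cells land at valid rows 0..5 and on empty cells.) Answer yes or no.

Drop 1: O rot0 at col 3 lands with bottom-row=0; cleared 0 line(s) (total 0); column heights now [0 0 0 2 2], max=2
Drop 2: J rot0 at col 1 lands with bottom-row=2; cleared 0 line(s) (total 0); column heights now [0 4 3 3 2], max=4
Drop 3: I rot1 at col 0 lands with bottom-row=0; cleared 0 line(s) (total 0); column heights now [4 4 3 3 2], max=4
Drop 4: L rot1 at col 3 lands with bottom-row=3; cleared 0 line(s) (total 0); column heights now [4 4 3 6 4], max=6
Test piece Z rot0 at col 0 (width 3): heights before test = [4 4 3 6 4]; fits = True

Answer: yes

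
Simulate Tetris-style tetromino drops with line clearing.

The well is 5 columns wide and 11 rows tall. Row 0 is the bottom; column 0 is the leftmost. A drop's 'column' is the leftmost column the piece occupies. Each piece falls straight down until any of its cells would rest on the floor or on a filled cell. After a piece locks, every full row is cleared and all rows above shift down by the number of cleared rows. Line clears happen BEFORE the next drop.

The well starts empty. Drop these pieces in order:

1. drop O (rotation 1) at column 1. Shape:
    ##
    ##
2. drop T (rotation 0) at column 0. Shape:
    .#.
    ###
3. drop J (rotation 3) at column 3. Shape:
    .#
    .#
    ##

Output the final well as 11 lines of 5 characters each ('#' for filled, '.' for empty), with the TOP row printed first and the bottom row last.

Answer: .....
.....
.....
.....
.....
.....
.....
.#...
###.#
.##.#
.####

Derivation:
Drop 1: O rot1 at col 1 lands with bottom-row=0; cleared 0 line(s) (total 0); column heights now [0 2 2 0 0], max=2
Drop 2: T rot0 at col 0 lands with bottom-row=2; cleared 0 line(s) (total 0); column heights now [3 4 3 0 0], max=4
Drop 3: J rot3 at col 3 lands with bottom-row=0; cleared 0 line(s) (total 0); column heights now [3 4 3 1 3], max=4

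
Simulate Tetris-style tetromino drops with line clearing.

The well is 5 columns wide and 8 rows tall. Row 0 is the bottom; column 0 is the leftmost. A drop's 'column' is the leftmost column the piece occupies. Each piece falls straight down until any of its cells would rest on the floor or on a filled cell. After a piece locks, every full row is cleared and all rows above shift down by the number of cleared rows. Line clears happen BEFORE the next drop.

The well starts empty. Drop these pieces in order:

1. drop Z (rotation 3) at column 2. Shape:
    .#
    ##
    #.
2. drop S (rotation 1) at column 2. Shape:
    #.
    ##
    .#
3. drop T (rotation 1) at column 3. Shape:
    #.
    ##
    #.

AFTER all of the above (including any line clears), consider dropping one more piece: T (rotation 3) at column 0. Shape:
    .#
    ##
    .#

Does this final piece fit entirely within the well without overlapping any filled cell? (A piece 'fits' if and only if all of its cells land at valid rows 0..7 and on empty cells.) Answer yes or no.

Answer: yes

Derivation:
Drop 1: Z rot3 at col 2 lands with bottom-row=0; cleared 0 line(s) (total 0); column heights now [0 0 2 3 0], max=3
Drop 2: S rot1 at col 2 lands with bottom-row=3; cleared 0 line(s) (total 0); column heights now [0 0 6 5 0], max=6
Drop 3: T rot1 at col 3 lands with bottom-row=5; cleared 0 line(s) (total 0); column heights now [0 0 6 8 7], max=8
Test piece T rot3 at col 0 (width 2): heights before test = [0 0 6 8 7]; fits = True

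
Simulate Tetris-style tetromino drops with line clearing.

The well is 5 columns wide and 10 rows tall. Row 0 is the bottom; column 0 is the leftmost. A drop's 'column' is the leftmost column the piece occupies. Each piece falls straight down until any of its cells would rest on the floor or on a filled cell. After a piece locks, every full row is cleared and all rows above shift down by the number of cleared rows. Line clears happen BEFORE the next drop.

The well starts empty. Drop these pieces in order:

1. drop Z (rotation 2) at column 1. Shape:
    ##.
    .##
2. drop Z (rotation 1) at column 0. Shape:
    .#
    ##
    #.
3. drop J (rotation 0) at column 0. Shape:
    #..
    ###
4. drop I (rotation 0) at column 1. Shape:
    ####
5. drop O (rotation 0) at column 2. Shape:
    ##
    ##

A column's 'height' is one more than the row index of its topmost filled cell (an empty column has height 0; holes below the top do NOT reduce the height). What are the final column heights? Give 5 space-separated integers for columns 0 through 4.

Answer: 5 5 7 7 0

Derivation:
Drop 1: Z rot2 at col 1 lands with bottom-row=0; cleared 0 line(s) (total 0); column heights now [0 2 2 1 0], max=2
Drop 2: Z rot1 at col 0 lands with bottom-row=1; cleared 0 line(s) (total 0); column heights now [3 4 2 1 0], max=4
Drop 3: J rot0 at col 0 lands with bottom-row=4; cleared 0 line(s) (total 0); column heights now [6 5 5 1 0], max=6
Drop 4: I rot0 at col 1 lands with bottom-row=5; cleared 1 line(s) (total 1); column heights now [5 5 5 1 0], max=5
Drop 5: O rot0 at col 2 lands with bottom-row=5; cleared 0 line(s) (total 1); column heights now [5 5 7 7 0], max=7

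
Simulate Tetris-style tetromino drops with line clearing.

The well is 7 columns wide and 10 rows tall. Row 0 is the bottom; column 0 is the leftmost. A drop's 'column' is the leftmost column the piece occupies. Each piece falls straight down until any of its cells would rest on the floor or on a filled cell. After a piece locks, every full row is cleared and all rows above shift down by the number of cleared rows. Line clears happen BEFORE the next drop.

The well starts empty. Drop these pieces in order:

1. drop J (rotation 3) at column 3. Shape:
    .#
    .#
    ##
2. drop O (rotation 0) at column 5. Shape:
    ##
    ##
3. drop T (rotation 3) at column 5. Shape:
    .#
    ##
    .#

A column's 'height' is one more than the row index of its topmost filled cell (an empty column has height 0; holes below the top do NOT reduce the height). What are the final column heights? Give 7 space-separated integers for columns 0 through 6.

Answer: 0 0 0 1 3 4 5

Derivation:
Drop 1: J rot3 at col 3 lands with bottom-row=0; cleared 0 line(s) (total 0); column heights now [0 0 0 1 3 0 0], max=3
Drop 2: O rot0 at col 5 lands with bottom-row=0; cleared 0 line(s) (total 0); column heights now [0 0 0 1 3 2 2], max=3
Drop 3: T rot3 at col 5 lands with bottom-row=2; cleared 0 line(s) (total 0); column heights now [0 0 0 1 3 4 5], max=5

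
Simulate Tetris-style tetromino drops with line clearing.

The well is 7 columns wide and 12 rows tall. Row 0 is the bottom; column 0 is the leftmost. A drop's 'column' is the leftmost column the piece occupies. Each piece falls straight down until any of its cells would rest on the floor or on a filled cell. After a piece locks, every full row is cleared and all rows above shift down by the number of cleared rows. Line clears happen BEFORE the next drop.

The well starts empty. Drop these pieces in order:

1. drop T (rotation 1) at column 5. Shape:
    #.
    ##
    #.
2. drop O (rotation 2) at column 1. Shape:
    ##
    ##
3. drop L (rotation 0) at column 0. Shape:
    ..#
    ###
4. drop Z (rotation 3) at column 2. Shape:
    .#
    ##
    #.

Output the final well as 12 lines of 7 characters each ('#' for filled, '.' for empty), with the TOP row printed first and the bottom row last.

Answer: .......
.......
.......
.......
.......
...#...
..##...
..#....
..#....
###..#.
.##..##
.##..#.

Derivation:
Drop 1: T rot1 at col 5 lands with bottom-row=0; cleared 0 line(s) (total 0); column heights now [0 0 0 0 0 3 2], max=3
Drop 2: O rot2 at col 1 lands with bottom-row=0; cleared 0 line(s) (total 0); column heights now [0 2 2 0 0 3 2], max=3
Drop 3: L rot0 at col 0 lands with bottom-row=2; cleared 0 line(s) (total 0); column heights now [3 3 4 0 0 3 2], max=4
Drop 4: Z rot3 at col 2 lands with bottom-row=4; cleared 0 line(s) (total 0); column heights now [3 3 6 7 0 3 2], max=7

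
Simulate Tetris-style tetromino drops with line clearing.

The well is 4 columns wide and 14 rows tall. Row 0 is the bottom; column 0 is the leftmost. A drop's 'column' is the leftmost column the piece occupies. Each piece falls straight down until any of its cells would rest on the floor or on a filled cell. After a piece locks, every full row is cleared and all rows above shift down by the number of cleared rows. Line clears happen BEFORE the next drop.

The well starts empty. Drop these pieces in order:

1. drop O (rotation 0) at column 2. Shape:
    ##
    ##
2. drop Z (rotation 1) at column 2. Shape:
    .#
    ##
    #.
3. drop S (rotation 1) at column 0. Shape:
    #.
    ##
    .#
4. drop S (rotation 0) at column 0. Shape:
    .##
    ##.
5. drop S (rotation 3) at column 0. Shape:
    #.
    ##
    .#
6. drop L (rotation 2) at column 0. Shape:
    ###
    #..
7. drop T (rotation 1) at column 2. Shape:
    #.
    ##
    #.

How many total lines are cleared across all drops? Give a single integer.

Drop 1: O rot0 at col 2 lands with bottom-row=0; cleared 0 line(s) (total 0); column heights now [0 0 2 2], max=2
Drop 2: Z rot1 at col 2 lands with bottom-row=2; cleared 0 line(s) (total 0); column heights now [0 0 4 5], max=5
Drop 3: S rot1 at col 0 lands with bottom-row=0; cleared 1 line(s) (total 1); column heights now [2 1 3 4], max=4
Drop 4: S rot0 at col 0 lands with bottom-row=2; cleared 1 line(s) (total 2); column heights now [2 3 3 3], max=3
Drop 5: S rot3 at col 0 lands with bottom-row=3; cleared 0 line(s) (total 2); column heights now [6 5 3 3], max=6
Drop 6: L rot2 at col 0 lands with bottom-row=6; cleared 0 line(s) (total 2); column heights now [8 8 8 3], max=8
Drop 7: T rot1 at col 2 lands with bottom-row=8; cleared 0 line(s) (total 2); column heights now [8 8 11 10], max=11

Answer: 2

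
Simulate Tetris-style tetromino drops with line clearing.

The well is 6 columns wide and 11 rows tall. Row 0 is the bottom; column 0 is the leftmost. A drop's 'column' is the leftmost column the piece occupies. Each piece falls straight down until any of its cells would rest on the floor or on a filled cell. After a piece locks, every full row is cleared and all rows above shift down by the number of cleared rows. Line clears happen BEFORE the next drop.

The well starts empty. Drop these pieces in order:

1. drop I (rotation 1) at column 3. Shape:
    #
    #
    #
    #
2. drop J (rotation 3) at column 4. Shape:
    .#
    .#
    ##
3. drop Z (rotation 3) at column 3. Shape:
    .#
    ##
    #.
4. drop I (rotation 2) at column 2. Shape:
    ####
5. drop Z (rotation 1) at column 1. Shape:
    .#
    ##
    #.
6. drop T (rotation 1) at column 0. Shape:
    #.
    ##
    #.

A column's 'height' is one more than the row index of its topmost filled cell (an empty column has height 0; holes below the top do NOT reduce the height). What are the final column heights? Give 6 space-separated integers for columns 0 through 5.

Drop 1: I rot1 at col 3 lands with bottom-row=0; cleared 0 line(s) (total 0); column heights now [0 0 0 4 0 0], max=4
Drop 2: J rot3 at col 4 lands with bottom-row=0; cleared 0 line(s) (total 0); column heights now [0 0 0 4 1 3], max=4
Drop 3: Z rot3 at col 3 lands with bottom-row=4; cleared 0 line(s) (total 0); column heights now [0 0 0 6 7 3], max=7
Drop 4: I rot2 at col 2 lands with bottom-row=7; cleared 0 line(s) (total 0); column heights now [0 0 8 8 8 8], max=8
Drop 5: Z rot1 at col 1 lands with bottom-row=7; cleared 0 line(s) (total 0); column heights now [0 9 10 8 8 8], max=10
Drop 6: T rot1 at col 0 lands with bottom-row=8; cleared 0 line(s) (total 0); column heights now [11 10 10 8 8 8], max=11

Answer: 11 10 10 8 8 8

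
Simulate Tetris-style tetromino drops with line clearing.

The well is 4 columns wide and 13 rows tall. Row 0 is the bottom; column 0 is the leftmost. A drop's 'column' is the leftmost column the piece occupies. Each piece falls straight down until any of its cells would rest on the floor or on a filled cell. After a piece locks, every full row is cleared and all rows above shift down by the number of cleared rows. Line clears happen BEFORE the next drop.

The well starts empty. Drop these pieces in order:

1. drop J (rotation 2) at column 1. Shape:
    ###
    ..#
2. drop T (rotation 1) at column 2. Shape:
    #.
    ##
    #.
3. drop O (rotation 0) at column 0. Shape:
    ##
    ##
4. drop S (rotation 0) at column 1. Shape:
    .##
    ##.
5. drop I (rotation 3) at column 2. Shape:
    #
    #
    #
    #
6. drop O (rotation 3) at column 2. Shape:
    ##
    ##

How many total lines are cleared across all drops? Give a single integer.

Drop 1: J rot2 at col 1 lands with bottom-row=0; cleared 0 line(s) (total 0); column heights now [0 2 2 2], max=2
Drop 2: T rot1 at col 2 lands with bottom-row=2; cleared 0 line(s) (total 0); column heights now [0 2 5 4], max=5
Drop 3: O rot0 at col 0 lands with bottom-row=2; cleared 1 line(s) (total 1); column heights now [3 3 4 2], max=4
Drop 4: S rot0 at col 1 lands with bottom-row=4; cleared 0 line(s) (total 1); column heights now [3 5 6 6], max=6
Drop 5: I rot3 at col 2 lands with bottom-row=6; cleared 0 line(s) (total 1); column heights now [3 5 10 6], max=10
Drop 6: O rot3 at col 2 lands with bottom-row=10; cleared 0 line(s) (total 1); column heights now [3 5 12 12], max=12

Answer: 1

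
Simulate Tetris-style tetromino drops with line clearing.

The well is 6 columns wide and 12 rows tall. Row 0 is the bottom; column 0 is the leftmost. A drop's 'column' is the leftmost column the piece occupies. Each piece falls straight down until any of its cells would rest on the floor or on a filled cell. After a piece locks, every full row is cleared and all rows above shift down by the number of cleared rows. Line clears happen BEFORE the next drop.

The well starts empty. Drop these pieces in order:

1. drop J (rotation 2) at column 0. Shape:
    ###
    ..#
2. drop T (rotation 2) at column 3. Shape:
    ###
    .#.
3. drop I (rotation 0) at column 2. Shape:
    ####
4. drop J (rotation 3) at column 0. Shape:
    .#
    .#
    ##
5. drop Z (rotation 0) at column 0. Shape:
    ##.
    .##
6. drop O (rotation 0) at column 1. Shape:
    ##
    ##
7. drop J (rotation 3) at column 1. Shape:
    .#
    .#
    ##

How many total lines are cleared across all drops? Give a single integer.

Answer: 1

Derivation:
Drop 1: J rot2 at col 0 lands with bottom-row=0; cleared 0 line(s) (total 0); column heights now [2 2 2 0 0 0], max=2
Drop 2: T rot2 at col 3 lands with bottom-row=0; cleared 1 line(s) (total 1); column heights now [0 0 1 0 1 0], max=1
Drop 3: I rot0 at col 2 lands with bottom-row=1; cleared 0 line(s) (total 1); column heights now [0 0 2 2 2 2], max=2
Drop 4: J rot3 at col 0 lands with bottom-row=0; cleared 0 line(s) (total 1); column heights now [1 3 2 2 2 2], max=3
Drop 5: Z rot0 at col 0 lands with bottom-row=3; cleared 0 line(s) (total 1); column heights now [5 5 4 2 2 2], max=5
Drop 6: O rot0 at col 1 lands with bottom-row=5; cleared 0 line(s) (total 1); column heights now [5 7 7 2 2 2], max=7
Drop 7: J rot3 at col 1 lands with bottom-row=7; cleared 0 line(s) (total 1); column heights now [5 8 10 2 2 2], max=10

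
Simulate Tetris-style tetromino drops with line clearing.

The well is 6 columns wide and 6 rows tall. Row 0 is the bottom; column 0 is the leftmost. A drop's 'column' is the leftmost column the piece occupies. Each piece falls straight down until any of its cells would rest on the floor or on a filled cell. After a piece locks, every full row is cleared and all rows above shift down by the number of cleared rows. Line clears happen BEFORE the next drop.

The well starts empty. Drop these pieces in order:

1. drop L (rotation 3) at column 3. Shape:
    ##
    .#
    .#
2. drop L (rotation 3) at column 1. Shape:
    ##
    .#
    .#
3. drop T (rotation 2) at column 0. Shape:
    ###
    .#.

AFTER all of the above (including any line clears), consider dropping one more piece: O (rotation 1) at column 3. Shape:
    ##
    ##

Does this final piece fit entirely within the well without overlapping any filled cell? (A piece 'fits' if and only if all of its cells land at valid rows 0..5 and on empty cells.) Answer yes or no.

Drop 1: L rot3 at col 3 lands with bottom-row=0; cleared 0 line(s) (total 0); column heights now [0 0 0 3 3 0], max=3
Drop 2: L rot3 at col 1 lands with bottom-row=0; cleared 0 line(s) (total 0); column heights now [0 3 3 3 3 0], max=3
Drop 3: T rot2 at col 0 lands with bottom-row=3; cleared 0 line(s) (total 0); column heights now [5 5 5 3 3 0], max=5
Test piece O rot1 at col 3 (width 2): heights before test = [5 5 5 3 3 0]; fits = True

Answer: yes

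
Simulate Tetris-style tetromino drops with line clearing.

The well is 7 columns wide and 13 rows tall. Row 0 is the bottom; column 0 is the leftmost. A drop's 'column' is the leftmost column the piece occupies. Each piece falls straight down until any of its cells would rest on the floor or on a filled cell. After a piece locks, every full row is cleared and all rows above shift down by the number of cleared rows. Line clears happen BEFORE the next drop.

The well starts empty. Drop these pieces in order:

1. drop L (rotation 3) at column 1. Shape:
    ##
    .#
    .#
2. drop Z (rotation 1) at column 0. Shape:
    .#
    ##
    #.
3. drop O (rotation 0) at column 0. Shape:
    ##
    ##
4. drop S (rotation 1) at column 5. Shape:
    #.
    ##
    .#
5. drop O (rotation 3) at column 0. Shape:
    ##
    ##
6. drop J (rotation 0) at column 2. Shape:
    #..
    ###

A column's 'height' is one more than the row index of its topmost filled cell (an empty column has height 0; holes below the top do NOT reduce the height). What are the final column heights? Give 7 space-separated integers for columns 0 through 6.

Answer: 9 9 5 4 4 3 2

Derivation:
Drop 1: L rot3 at col 1 lands with bottom-row=0; cleared 0 line(s) (total 0); column heights now [0 3 3 0 0 0 0], max=3
Drop 2: Z rot1 at col 0 lands with bottom-row=2; cleared 0 line(s) (total 0); column heights now [4 5 3 0 0 0 0], max=5
Drop 3: O rot0 at col 0 lands with bottom-row=5; cleared 0 line(s) (total 0); column heights now [7 7 3 0 0 0 0], max=7
Drop 4: S rot1 at col 5 lands with bottom-row=0; cleared 0 line(s) (total 0); column heights now [7 7 3 0 0 3 2], max=7
Drop 5: O rot3 at col 0 lands with bottom-row=7; cleared 0 line(s) (total 0); column heights now [9 9 3 0 0 3 2], max=9
Drop 6: J rot0 at col 2 lands with bottom-row=3; cleared 0 line(s) (total 0); column heights now [9 9 5 4 4 3 2], max=9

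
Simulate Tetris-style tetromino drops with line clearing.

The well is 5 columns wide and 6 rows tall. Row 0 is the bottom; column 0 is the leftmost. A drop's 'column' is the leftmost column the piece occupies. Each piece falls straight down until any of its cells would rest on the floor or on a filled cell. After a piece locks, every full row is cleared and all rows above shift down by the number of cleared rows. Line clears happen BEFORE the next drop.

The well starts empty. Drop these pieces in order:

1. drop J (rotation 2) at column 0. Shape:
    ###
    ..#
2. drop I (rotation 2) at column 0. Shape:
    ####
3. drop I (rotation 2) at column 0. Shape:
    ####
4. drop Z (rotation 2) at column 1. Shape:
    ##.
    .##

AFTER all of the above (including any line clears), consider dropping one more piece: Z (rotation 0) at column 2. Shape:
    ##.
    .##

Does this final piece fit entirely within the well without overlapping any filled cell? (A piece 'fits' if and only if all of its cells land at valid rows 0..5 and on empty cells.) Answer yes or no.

Drop 1: J rot2 at col 0 lands with bottom-row=0; cleared 0 line(s) (total 0); column heights now [2 2 2 0 0], max=2
Drop 2: I rot2 at col 0 lands with bottom-row=2; cleared 0 line(s) (total 0); column heights now [3 3 3 3 0], max=3
Drop 3: I rot2 at col 0 lands with bottom-row=3; cleared 0 line(s) (total 0); column heights now [4 4 4 4 0], max=4
Drop 4: Z rot2 at col 1 lands with bottom-row=4; cleared 0 line(s) (total 0); column heights now [4 6 6 5 0], max=6
Test piece Z rot0 at col 2 (width 3): heights before test = [4 6 6 5 0]; fits = False

Answer: no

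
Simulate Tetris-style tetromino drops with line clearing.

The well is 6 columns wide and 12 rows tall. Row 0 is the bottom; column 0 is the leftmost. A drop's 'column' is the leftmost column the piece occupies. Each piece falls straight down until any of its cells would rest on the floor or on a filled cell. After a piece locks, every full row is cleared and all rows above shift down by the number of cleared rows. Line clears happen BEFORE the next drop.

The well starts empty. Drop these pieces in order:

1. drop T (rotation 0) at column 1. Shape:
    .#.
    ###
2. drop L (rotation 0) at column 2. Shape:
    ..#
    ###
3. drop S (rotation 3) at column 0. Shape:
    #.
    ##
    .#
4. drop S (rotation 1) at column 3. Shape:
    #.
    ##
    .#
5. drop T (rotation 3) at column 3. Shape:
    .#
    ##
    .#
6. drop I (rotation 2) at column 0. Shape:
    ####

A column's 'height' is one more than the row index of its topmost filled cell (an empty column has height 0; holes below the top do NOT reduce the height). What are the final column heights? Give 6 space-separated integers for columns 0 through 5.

Drop 1: T rot0 at col 1 lands with bottom-row=0; cleared 0 line(s) (total 0); column heights now [0 1 2 1 0 0], max=2
Drop 2: L rot0 at col 2 lands with bottom-row=2; cleared 0 line(s) (total 0); column heights now [0 1 3 3 4 0], max=4
Drop 3: S rot3 at col 0 lands with bottom-row=1; cleared 0 line(s) (total 0); column heights now [4 3 3 3 4 0], max=4
Drop 4: S rot1 at col 3 lands with bottom-row=4; cleared 0 line(s) (total 0); column heights now [4 3 3 7 6 0], max=7
Drop 5: T rot3 at col 3 lands with bottom-row=6; cleared 0 line(s) (total 0); column heights now [4 3 3 8 9 0], max=9
Drop 6: I rot2 at col 0 lands with bottom-row=8; cleared 0 line(s) (total 0); column heights now [9 9 9 9 9 0], max=9

Answer: 9 9 9 9 9 0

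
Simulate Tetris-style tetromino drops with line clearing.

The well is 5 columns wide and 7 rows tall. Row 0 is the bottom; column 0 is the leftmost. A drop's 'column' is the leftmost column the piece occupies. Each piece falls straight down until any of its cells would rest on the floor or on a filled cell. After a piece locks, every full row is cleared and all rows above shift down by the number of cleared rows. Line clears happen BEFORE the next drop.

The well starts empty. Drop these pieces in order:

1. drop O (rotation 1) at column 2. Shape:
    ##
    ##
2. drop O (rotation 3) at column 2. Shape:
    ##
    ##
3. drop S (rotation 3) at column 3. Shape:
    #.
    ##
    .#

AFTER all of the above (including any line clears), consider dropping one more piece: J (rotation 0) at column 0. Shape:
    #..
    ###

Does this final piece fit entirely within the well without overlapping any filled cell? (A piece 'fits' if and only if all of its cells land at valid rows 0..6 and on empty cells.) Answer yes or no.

Answer: yes

Derivation:
Drop 1: O rot1 at col 2 lands with bottom-row=0; cleared 0 line(s) (total 0); column heights now [0 0 2 2 0], max=2
Drop 2: O rot3 at col 2 lands with bottom-row=2; cleared 0 line(s) (total 0); column heights now [0 0 4 4 0], max=4
Drop 3: S rot3 at col 3 lands with bottom-row=3; cleared 0 line(s) (total 0); column heights now [0 0 4 6 5], max=6
Test piece J rot0 at col 0 (width 3): heights before test = [0 0 4 6 5]; fits = True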